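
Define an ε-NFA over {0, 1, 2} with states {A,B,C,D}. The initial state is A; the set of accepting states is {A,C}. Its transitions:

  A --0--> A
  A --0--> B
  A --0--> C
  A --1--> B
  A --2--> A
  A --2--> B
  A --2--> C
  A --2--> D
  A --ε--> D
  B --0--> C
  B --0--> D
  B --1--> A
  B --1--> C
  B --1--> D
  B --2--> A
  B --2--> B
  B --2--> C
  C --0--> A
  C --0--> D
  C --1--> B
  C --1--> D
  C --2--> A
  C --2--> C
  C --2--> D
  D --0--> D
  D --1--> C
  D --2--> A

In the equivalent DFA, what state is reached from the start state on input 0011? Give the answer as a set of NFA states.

Start: {A,D}.
δ(A,0) = {A,B,C}; δ(D,0) = {D}.
Union: {A,B,C,D}.
After 0: {A,B,C,D}.
δ(A,0) = {A,B,C}; δ(B,0) = {C,D}; δ(C,0) = {A,D}; δ(D,0) = {D}.
Union: {A,B,C,D}.
After 0: {A,B,C,D}.
δ(A,1) = {B}; δ(B,1) = {A,C,D}; δ(C,1) = {B,D}; δ(D,1) = {C}.
Union: {A,B,C,D}.
After 1: {A,B,C,D}.
δ(A,1) = {B}; δ(B,1) = {A,C,D}; δ(C,1) = {B,D}; δ(D,1) = {C}.
Union: {A,B,C,D}.
After 1: {A,B,C,D}.

{A,B,C,D}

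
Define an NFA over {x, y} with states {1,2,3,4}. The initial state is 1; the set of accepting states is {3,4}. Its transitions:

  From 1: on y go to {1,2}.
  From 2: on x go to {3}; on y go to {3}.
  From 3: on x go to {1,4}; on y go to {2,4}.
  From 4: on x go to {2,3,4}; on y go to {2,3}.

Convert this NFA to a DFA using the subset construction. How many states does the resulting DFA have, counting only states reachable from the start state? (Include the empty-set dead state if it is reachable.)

Start state of the DFA: {1}.
{1} --x--> ∅  [new]
{1} --y--> {1,2}  [new]
∅ --x--> ∅  [seen]
∅ --y--> ∅  [seen]
{1,2} --x--> {3}  [new]
{1,2} --y--> {1,2,3}  [new]
{3} --x--> {1,4}  [new]
{3} --y--> {2,4}  [new]
{1,2,3} --x--> {1,3,4}  [new]
{1,2,3} --y--> {1,2,3,4}  [new]
{1,4} --x--> {2,3,4}  [new]
{1,4} --y--> {1,2,3}  [seen]
{2,4} --x--> {2,3,4}  [seen]
{2,4} --y--> {2,3}  [new]
{1,3,4} --x--> {1,2,3,4}  [seen]
{1,3,4} --y--> {1,2,3,4}  [seen]
{1,2,3,4} --x--> {1,2,3,4}  [seen]
{1,2,3,4} --y--> {1,2,3,4}  [seen]
{2,3,4} --x--> {1,2,3,4}  [seen]
{2,3,4} --y--> {2,3,4}  [seen]
{2,3} --x--> {1,3,4}  [seen]
{2,3} --y--> {2,3,4}  [seen]
Reachable DFA states: {1}, ∅, {1,2}, {3}, {1,2,3}, {1,4}, {2,4}, {1,3,4}, {1,2,3,4}, {2,3,4}, {2,3}.

11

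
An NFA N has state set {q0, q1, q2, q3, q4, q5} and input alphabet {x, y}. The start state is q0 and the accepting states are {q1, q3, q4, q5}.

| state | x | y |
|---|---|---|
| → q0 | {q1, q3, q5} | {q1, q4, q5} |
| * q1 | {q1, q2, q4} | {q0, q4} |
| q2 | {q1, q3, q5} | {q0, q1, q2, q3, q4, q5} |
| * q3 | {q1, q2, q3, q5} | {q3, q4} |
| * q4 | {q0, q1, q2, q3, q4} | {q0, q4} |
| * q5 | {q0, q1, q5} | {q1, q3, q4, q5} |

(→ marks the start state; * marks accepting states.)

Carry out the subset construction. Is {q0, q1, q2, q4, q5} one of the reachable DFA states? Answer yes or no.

no

Start state of the DFA: {q0}.
{q0} --x--> {q1, q3, q5}  [new]
{q0} --y--> {q1, q4, q5}  [new]
{q1, q3, q5} --x--> {q0, q1, q2, q3, q4, q5}  [new]
{q1, q3, q5} --y--> {q0, q1, q3, q4, q5}  [new]
{q1, q4, q5} --x--> {q0, q1, q2, q3, q4, q5}  [seen]
{q1, q4, q5} --y--> {q0, q1, q3, q4, q5}  [seen]
{q0, q1, q2, q3, q4, q5} --x--> {q0, q1, q2, q3, q4, q5}  [seen]
{q0, q1, q2, q3, q4, q5} --y--> {q0, q1, q2, q3, q4, q5}  [seen]
{q0, q1, q3, q4, q5} --x--> {q0, q1, q2, q3, q4, q5}  [seen]
{q0, q1, q3, q4, q5} --y--> {q0, q1, q3, q4, q5}  [seen]
Reachable DFA states: {q0}, {q1, q3, q5}, {q1, q4, q5}, {q0, q1, q2, q3, q4, q5}, {q0, q1, q3, q4, q5}.
{q0, q1, q2, q4, q5} is not among them.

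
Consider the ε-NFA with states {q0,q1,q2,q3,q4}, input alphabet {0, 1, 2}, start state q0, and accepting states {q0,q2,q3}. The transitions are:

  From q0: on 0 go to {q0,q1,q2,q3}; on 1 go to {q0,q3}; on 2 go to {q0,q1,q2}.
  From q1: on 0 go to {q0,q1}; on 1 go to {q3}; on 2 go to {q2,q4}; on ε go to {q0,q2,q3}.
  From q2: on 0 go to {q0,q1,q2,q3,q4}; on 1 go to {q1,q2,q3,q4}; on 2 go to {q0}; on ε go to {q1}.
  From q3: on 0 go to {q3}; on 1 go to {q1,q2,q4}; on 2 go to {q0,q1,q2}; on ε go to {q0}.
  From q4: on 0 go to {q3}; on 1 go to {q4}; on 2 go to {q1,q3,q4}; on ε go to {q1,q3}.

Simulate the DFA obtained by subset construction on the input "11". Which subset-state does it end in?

Start: {q0}.
δ(q0,1) = {q0,q3}.
Union: {q0,q3}.
After 1: {q0,q3}.
δ(q0,1) = {q0,q3}; δ(q3,1) = {q1,q2,q4}.
Union: {q0,q1,q2,q3,q4}.
After 1: {q0,q1,q2,q3,q4}.

{q0,q1,q2,q3,q4}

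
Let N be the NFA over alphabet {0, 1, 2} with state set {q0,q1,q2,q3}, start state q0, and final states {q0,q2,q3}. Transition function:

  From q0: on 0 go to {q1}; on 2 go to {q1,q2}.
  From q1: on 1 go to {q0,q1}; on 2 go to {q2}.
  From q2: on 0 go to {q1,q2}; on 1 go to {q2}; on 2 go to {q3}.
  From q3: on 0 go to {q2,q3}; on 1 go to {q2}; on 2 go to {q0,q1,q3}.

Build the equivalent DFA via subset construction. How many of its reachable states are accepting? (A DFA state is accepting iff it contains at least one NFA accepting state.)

Start state of the DFA: {q0}.
{q0} --0--> {q1}  [new]
{q0} --1--> ∅  [new]
{q0} --2--> {q1,q2}  [new]
{q1} --0--> ∅  [seen]
{q1} --1--> {q0,q1}  [new]
{q1} --2--> {q2}  [new]
∅ --0--> ∅  [seen]
∅ --1--> ∅  [seen]
∅ --2--> ∅  [seen]
{q1,q2} --0--> {q1,q2}  [seen]
{q1,q2} --1--> {q0,q1,q2}  [new]
{q1,q2} --2--> {q2,q3}  [new]
{q0,q1} --0--> {q1}  [seen]
{q0,q1} --1--> {q0,q1}  [seen]
{q0,q1} --2--> {q1,q2}  [seen]
{q2} --0--> {q1,q2}  [seen]
{q2} --1--> {q2}  [seen]
{q2} --2--> {q3}  [new]
{q0,q1,q2} --0--> {q1,q2}  [seen]
{q0,q1,q2} --1--> {q0,q1,q2}  [seen]
{q0,q1,q2} --2--> {q1,q2,q3}  [new]
{q2,q3} --0--> {q1,q2,q3}  [seen]
{q2,q3} --1--> {q2}  [seen]
{q2,q3} --2--> {q0,q1,q3}  [new]
{q3} --0--> {q2,q3}  [seen]
{q3} --1--> {q2}  [seen]
{q3} --2--> {q0,q1,q3}  [seen]
{q1,q2,q3} --0--> {q1,q2,q3}  [seen]
{q1,q2,q3} --1--> {q0,q1,q2}  [seen]
{q1,q2,q3} --2--> {q0,q1,q2,q3}  [new]
{q0,q1,q3} --0--> {q1,q2,q3}  [seen]
{q0,q1,q3} --1--> {q0,q1,q2}  [seen]
{q0,q1,q3} --2--> {q0,q1,q2,q3}  [seen]
{q0,q1,q2,q3} --0--> {q1,q2,q3}  [seen]
{q0,q1,q2,q3} --1--> {q0,q1,q2}  [seen]
{q0,q1,q2,q3} --2--> {q0,q1,q2,q3}  [seen]
Reachable DFA states: {q0}, {q1}, ∅, {q1,q2}, {q0,q1}, {q2}, {q0,q1,q2}, {q2,q3}, {q3}, {q1,q2,q3}, {q0,q1,q3}, {q0,q1,q2,q3}.
Accepting DFA states (contain an NFA accepting state): {q0}, {q1,q2}, {q0,q1}, {q2}, {q0,q1,q2}, {q2,q3}, {q3}, {q1,q2,q3}, {q0,q1,q3}, {q0,q1,q2,q3}.

10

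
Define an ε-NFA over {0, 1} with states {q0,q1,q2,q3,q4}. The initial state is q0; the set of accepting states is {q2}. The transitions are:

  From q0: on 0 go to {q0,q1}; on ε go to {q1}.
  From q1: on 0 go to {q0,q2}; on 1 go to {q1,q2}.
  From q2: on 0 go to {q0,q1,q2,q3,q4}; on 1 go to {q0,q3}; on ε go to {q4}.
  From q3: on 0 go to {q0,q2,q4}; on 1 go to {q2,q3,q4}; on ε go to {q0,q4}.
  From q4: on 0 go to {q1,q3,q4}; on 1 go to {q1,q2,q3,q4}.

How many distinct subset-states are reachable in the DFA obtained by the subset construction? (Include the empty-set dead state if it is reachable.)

4

Start state of the DFA: {q0,q1} (ε-closure of the NFA start).
{q0,q1} --0--> {q0,q1,q2,q4}  [new]
{q0,q1} --1--> {q1,q2,q4}  [new]
{q0,q1,q2,q4} --0--> {q0,q1,q2,q3,q4}  [new]
{q0,q1,q2,q4} --1--> {q0,q1,q2,q3,q4}  [seen]
{q1,q2,q4} --0--> {q0,q1,q2,q3,q4}  [seen]
{q1,q2,q4} --1--> {q0,q1,q2,q3,q4}  [seen]
{q0,q1,q2,q3,q4} --0--> {q0,q1,q2,q3,q4}  [seen]
{q0,q1,q2,q3,q4} --1--> {q0,q1,q2,q3,q4}  [seen]
Reachable DFA states: {q0,q1}, {q0,q1,q2,q4}, {q1,q2,q4}, {q0,q1,q2,q3,q4}.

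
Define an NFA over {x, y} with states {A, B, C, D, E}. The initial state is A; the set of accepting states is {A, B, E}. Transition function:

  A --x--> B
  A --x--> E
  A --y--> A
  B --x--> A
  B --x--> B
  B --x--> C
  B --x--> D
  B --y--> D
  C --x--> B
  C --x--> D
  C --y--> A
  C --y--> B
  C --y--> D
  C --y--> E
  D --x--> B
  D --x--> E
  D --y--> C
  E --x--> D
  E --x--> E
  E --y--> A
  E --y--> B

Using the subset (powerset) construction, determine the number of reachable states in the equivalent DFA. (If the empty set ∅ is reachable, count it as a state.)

7

Start state of the DFA: {A}.
{A} --x--> {B, E}  [new]
{A} --y--> {A}  [seen]
{B, E} --x--> {A, B, C, D, E}  [new]
{B, E} --y--> {A, B, D}  [new]
{A, B, C, D, E} --x--> {A, B, C, D, E}  [seen]
{A, B, C, D, E} --y--> {A, B, C, D, E}  [seen]
{A, B, D} --x--> {A, B, C, D, E}  [seen]
{A, B, D} --y--> {A, C, D}  [new]
{A, C, D} --x--> {B, D, E}  [new]
{A, C, D} --y--> {A, B, C, D, E}  [seen]
{B, D, E} --x--> {A, B, C, D, E}  [seen]
{B, D, E} --y--> {A, B, C, D}  [new]
{A, B, C, D} --x--> {A, B, C, D, E}  [seen]
{A, B, C, D} --y--> {A, B, C, D, E}  [seen]
Reachable DFA states: {A}, {B, E}, {A, B, C, D, E}, {A, B, D}, {A, C, D}, {B, D, E}, {A, B, C, D}.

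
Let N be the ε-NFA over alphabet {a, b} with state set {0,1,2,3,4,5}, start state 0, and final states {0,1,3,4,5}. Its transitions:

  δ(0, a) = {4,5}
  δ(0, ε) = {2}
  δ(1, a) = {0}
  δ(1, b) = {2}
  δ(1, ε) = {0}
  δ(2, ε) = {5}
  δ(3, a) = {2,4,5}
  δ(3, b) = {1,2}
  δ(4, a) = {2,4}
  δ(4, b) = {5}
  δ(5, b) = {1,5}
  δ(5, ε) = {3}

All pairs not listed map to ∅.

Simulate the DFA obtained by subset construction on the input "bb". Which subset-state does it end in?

Start: {0,2,3,5}.
δ(0,b) = ∅; δ(2,b) = ∅; δ(3,b) = {1,2}; δ(5,b) = {1,5}.
Union: {1,2,5}.
ε-closure gives {0,1,2,3,5}.
After b: {0,1,2,3,5}.
δ(0,b) = ∅; δ(1,b) = {2}; δ(2,b) = ∅; δ(3,b) = {1,2}; δ(5,b) = {1,5}.
Union: {1,2,5}.
ε-closure gives {0,1,2,3,5}.
After b: {0,1,2,3,5}.

{0,1,2,3,5}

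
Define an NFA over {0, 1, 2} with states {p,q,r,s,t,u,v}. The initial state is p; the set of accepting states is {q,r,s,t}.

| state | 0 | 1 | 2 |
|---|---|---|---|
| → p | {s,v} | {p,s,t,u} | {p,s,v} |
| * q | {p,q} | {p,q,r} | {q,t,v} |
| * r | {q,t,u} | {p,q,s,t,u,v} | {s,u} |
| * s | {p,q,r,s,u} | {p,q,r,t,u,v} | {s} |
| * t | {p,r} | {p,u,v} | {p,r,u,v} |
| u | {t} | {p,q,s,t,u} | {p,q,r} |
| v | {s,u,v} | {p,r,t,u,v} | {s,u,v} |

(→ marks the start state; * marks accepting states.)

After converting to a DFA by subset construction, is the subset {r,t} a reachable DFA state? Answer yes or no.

Start state of the DFA: {p}.
{p} --0--> {s,v}  [new]
{p} --1--> {p,s,t,u}  [new]
{p} --2--> {p,s,v}  [new]
{s,v} --0--> {p,q,r,s,u,v}  [new]
{s,v} --1--> {p,q,r,t,u,v}  [new]
{s,v} --2--> {s,u,v}  [new]
{p,s,t,u} --0--> {p,q,r,s,t,u,v}  [new]
{p,s,t,u} --1--> {p,q,r,s,t,u,v}  [seen]
{p,s,t,u} --2--> {p,q,r,s,u,v}  [seen]
{p,s,v} --0--> {p,q,r,s,u,v}  [seen]
{p,s,v} --1--> {p,q,r,s,t,u,v}  [seen]
{p,s,v} --2--> {p,s,u,v}  [new]
{p,q,r,s,u,v} --0--> {p,q,r,s,t,u,v}  [seen]
{p,q,r,s,u,v} --1--> {p,q,r,s,t,u,v}  [seen]
{p,q,r,s,u,v} --2--> {p,q,r,s,t,u,v}  [seen]
{p,q,r,t,u,v} --0--> {p,q,r,s,t,u,v}  [seen]
{p,q,r,t,u,v} --1--> {p,q,r,s,t,u,v}  [seen]
{p,q,r,t,u,v} --2--> {p,q,r,s,t,u,v}  [seen]
{s,u,v} --0--> {p,q,r,s,t,u,v}  [seen]
{s,u,v} --1--> {p,q,r,s,t,u,v}  [seen]
{s,u,v} --2--> {p,q,r,s,u,v}  [seen]
{p,q,r,s,t,u,v} --0--> {p,q,r,s,t,u,v}  [seen]
{p,q,r,s,t,u,v} --1--> {p,q,r,s,t,u,v}  [seen]
{p,q,r,s,t,u,v} --2--> {p,q,r,s,t,u,v}  [seen]
{p,s,u,v} --0--> {p,q,r,s,t,u,v}  [seen]
{p,s,u,v} --1--> {p,q,r,s,t,u,v}  [seen]
{p,s,u,v} --2--> {p,q,r,s,u,v}  [seen]
Reachable DFA states: {p}, {s,v}, {p,s,t,u}, {p,s,v}, {p,q,r,s,u,v}, {p,q,r,t,u,v}, {s,u,v}, {p,q,r,s,t,u,v}, {p,s,u,v}.
{r,t} is not among them.

no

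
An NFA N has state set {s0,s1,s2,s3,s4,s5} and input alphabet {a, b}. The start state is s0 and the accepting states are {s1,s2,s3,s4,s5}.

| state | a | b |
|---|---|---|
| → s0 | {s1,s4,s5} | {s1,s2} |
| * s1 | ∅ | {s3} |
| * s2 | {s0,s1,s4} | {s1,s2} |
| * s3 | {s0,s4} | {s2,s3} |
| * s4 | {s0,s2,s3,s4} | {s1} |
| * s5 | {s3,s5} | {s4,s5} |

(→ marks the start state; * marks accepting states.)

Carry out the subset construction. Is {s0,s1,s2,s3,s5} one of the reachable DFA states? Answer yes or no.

Start state of the DFA: {s0}.
{s0} --a--> {s1,s4,s5}  [new]
{s0} --b--> {s1,s2}  [new]
{s1,s4,s5} --a--> {s0,s2,s3,s4,s5}  [new]
{s1,s4,s5} --b--> {s1,s3,s4,s5}  [new]
{s1,s2} --a--> {s0,s1,s4}  [new]
{s1,s2} --b--> {s1,s2,s3}  [new]
{s0,s2,s3,s4,s5} --a--> {s0,s1,s2,s3,s4,s5}  [new]
{s0,s2,s3,s4,s5} --b--> {s1,s2,s3,s4,s5}  [new]
{s1,s3,s4,s5} --a--> {s0,s2,s3,s4,s5}  [seen]
{s1,s3,s4,s5} --b--> {s1,s2,s3,s4,s5}  [seen]
{s0,s1,s4} --a--> {s0,s1,s2,s3,s4,s5}  [seen]
{s0,s1,s4} --b--> {s1,s2,s3}  [seen]
{s1,s2,s3} --a--> {s0,s1,s4}  [seen]
{s1,s2,s3} --b--> {s1,s2,s3}  [seen]
{s0,s1,s2,s3,s4,s5} --a--> {s0,s1,s2,s3,s4,s5}  [seen]
{s0,s1,s2,s3,s4,s5} --b--> {s1,s2,s3,s4,s5}  [seen]
{s1,s2,s3,s4,s5} --a--> {s0,s1,s2,s3,s4,s5}  [seen]
{s1,s2,s3,s4,s5} --b--> {s1,s2,s3,s4,s5}  [seen]
Reachable DFA states: {s0}, {s1,s4,s5}, {s1,s2}, {s0,s2,s3,s4,s5}, {s1,s3,s4,s5}, {s0,s1,s4}, {s1,s2,s3}, {s0,s1,s2,s3,s4,s5}, {s1,s2,s3,s4,s5}.
{s0,s1,s2,s3,s5} is not among them.

no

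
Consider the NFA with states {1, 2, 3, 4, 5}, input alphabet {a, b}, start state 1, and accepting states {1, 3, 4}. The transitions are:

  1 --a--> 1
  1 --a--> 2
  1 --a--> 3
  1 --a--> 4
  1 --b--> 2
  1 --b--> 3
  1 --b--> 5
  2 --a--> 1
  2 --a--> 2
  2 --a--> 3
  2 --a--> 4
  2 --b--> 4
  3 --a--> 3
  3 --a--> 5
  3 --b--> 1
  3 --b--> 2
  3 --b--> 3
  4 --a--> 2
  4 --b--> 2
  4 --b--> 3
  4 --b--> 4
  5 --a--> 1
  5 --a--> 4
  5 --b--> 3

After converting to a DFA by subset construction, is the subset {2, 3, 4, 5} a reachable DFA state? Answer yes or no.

no

Start state of the DFA: {1}.
{1} --a--> {1, 2, 3, 4}  [new]
{1} --b--> {2, 3, 5}  [new]
{1, 2, 3, 4} --a--> {1, 2, 3, 4, 5}  [new]
{1, 2, 3, 4} --b--> {1, 2, 3, 4, 5}  [seen]
{2, 3, 5} --a--> {1, 2, 3, 4, 5}  [seen]
{2, 3, 5} --b--> {1, 2, 3, 4}  [seen]
{1, 2, 3, 4, 5} --a--> {1, 2, 3, 4, 5}  [seen]
{1, 2, 3, 4, 5} --b--> {1, 2, 3, 4, 5}  [seen]
Reachable DFA states: {1}, {1, 2, 3, 4}, {2, 3, 5}, {1, 2, 3, 4, 5}.
{2, 3, 4, 5} is not among them.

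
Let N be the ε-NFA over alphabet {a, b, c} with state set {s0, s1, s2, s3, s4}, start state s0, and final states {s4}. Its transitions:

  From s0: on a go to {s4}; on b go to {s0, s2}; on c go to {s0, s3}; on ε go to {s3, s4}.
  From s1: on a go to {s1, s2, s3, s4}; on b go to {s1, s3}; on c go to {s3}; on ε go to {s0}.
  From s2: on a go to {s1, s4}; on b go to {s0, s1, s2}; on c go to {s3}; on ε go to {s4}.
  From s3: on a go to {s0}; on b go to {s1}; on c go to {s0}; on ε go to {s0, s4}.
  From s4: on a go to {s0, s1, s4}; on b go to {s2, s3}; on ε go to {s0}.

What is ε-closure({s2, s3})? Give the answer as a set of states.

{s0, s2, s3, s4}

Begin with {s2, s3}.
s2 →ε {s4}; add s4.
s4 →ε {s0}; add s0.
ε-closure = {s0, s2, s3, s4}.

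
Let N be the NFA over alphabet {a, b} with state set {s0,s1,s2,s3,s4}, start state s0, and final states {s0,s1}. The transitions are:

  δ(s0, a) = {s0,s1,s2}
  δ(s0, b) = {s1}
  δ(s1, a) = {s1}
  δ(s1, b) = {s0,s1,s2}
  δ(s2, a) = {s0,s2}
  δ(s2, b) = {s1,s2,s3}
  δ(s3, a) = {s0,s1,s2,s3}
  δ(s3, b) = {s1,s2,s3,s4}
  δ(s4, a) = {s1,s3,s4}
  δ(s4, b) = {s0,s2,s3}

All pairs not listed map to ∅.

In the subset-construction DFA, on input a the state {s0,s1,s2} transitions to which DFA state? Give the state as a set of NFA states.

δ(s0,a) = {s0,s1,s2}; δ(s1,a) = {s1}; δ(s2,a) = {s0,s2}.
Union: {s0,s1,s2}.

{s0,s1,s2}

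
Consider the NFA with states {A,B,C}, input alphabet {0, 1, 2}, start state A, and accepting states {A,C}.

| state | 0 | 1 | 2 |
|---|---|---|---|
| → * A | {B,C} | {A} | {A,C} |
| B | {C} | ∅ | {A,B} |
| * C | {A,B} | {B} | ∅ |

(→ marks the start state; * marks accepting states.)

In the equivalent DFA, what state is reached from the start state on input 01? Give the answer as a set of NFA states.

{B}

Start: {A}.
δ(A,0) = {B,C}.
Union: {B,C}.
After 0: {B,C}.
δ(B,1) = ∅; δ(C,1) = {B}.
Union: {B}.
After 1: {B}.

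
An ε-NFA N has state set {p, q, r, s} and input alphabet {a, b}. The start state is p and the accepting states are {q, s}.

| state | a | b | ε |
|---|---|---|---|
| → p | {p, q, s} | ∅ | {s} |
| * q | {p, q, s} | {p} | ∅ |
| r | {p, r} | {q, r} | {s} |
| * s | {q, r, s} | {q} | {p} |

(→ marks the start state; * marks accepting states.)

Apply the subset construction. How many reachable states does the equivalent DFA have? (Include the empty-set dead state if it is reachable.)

4

Start state of the DFA: {p, s} (ε-closure of the NFA start).
{p, s} --a--> {p, q, r, s}  [new]
{p, s} --b--> {q}  [new]
{p, q, r, s} --a--> {p, q, r, s}  [seen]
{p, q, r, s} --b--> {p, q, r, s}  [seen]
{q} --a--> {p, q, s}  [new]
{q} --b--> {p, s}  [seen]
{p, q, s} --a--> {p, q, r, s}  [seen]
{p, q, s} --b--> {p, q, s}  [seen]
Reachable DFA states: {p, s}, {p, q, r, s}, {q}, {p, q, s}.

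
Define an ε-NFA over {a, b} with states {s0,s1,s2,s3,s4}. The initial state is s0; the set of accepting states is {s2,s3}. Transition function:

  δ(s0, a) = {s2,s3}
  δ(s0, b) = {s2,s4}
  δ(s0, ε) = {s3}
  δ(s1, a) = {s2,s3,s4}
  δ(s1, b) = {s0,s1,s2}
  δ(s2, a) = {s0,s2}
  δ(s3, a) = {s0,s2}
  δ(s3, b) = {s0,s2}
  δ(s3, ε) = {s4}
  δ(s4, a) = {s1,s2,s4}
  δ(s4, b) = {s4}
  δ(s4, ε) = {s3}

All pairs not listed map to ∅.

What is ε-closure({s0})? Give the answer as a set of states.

Begin with {s0}.
s0 →ε {s3}; add s3.
s3 →ε {s4}; add s4.
ε-closure = {s0,s3,s4}.

{s0,s3,s4}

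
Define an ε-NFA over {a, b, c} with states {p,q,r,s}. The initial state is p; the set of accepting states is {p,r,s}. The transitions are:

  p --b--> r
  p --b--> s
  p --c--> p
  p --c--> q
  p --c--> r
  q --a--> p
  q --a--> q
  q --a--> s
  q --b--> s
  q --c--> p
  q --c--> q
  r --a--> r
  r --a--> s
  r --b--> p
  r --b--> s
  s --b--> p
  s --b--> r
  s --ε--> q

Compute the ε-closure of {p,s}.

Begin with {p,s}.
s →ε {q}; add q.
ε-closure = {p,q,s}.

{p,q,s}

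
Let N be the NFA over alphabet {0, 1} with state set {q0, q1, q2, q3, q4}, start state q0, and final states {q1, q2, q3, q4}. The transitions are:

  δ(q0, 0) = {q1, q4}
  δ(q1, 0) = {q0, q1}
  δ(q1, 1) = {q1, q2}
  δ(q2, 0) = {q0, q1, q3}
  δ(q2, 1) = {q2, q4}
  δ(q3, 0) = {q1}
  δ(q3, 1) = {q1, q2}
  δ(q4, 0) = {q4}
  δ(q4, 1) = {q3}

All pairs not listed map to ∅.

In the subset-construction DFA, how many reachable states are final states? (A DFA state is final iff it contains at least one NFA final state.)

8

Start state of the DFA: {q0}.
{q0} --0--> {q1, q4}  [new]
{q0} --1--> ∅  [new]
{q1, q4} --0--> {q0, q1, q4}  [new]
{q1, q4} --1--> {q1, q2, q3}  [new]
∅ --0--> ∅  [seen]
∅ --1--> ∅  [seen]
{q0, q1, q4} --0--> {q0, q1, q4}  [seen]
{q0, q1, q4} --1--> {q1, q2, q3}  [seen]
{q1, q2, q3} --0--> {q0, q1, q3}  [new]
{q1, q2, q3} --1--> {q1, q2, q4}  [new]
{q0, q1, q3} --0--> {q0, q1, q4}  [seen]
{q0, q1, q3} --1--> {q1, q2}  [new]
{q1, q2, q4} --0--> {q0, q1, q3, q4}  [new]
{q1, q2, q4} --1--> {q1, q2, q3, q4}  [new]
{q1, q2} --0--> {q0, q1, q3}  [seen]
{q1, q2} --1--> {q1, q2, q4}  [seen]
{q0, q1, q3, q4} --0--> {q0, q1, q4}  [seen]
{q0, q1, q3, q4} --1--> {q1, q2, q3}  [seen]
{q1, q2, q3, q4} --0--> {q0, q1, q3, q4}  [seen]
{q1, q2, q3, q4} --1--> {q1, q2, q3, q4}  [seen]
Reachable DFA states: {q0}, {q1, q4}, ∅, {q0, q1, q4}, {q1, q2, q3}, {q0, q1, q3}, {q1, q2, q4}, {q1, q2}, {q0, q1, q3, q4}, {q1, q2, q3, q4}.
Accepting DFA states (contain an NFA accepting state): {q1, q4}, {q0, q1, q4}, {q1, q2, q3}, {q0, q1, q3}, {q1, q2, q4}, {q1, q2}, {q0, q1, q3, q4}, {q1, q2, q3, q4}.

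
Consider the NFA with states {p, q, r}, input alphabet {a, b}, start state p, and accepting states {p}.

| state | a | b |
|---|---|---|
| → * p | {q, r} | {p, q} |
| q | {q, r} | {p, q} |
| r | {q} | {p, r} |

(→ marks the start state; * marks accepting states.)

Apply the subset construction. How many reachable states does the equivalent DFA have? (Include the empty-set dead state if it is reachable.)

4

Start state of the DFA: {p}.
{p} --a--> {q, r}  [new]
{p} --b--> {p, q}  [new]
{q, r} --a--> {q, r}  [seen]
{q, r} --b--> {p, q, r}  [new]
{p, q} --a--> {q, r}  [seen]
{p, q} --b--> {p, q}  [seen]
{p, q, r} --a--> {q, r}  [seen]
{p, q, r} --b--> {p, q, r}  [seen]
Reachable DFA states: {p}, {q, r}, {p, q}, {p, q, r}.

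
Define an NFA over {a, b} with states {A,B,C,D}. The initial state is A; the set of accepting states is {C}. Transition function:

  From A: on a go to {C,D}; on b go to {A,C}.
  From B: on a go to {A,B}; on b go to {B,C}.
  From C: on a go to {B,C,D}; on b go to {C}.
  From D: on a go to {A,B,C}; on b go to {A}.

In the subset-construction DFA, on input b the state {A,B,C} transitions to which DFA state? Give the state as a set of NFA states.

{A,B,C}

δ(A,b) = {A,C}; δ(B,b) = {B,C}; δ(C,b) = {C}.
Union: {A,B,C}.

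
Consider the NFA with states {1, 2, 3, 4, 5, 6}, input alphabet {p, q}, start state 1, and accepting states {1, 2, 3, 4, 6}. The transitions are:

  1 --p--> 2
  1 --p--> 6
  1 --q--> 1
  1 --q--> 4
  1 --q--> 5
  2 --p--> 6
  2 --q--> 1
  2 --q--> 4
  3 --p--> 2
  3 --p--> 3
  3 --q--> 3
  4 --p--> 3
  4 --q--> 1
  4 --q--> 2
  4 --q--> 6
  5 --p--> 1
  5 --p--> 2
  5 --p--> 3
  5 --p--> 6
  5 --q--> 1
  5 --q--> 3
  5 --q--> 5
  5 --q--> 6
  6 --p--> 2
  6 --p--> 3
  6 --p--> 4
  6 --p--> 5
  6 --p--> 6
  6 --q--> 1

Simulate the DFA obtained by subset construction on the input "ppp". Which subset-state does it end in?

Start: {1}.
δ(1,p) = {2, 6}.
Union: {2, 6}.
After p: {2, 6}.
δ(2,p) = {6}; δ(6,p) = {2, 3, 4, 5, 6}.
Union: {2, 3, 4, 5, 6}.
After p: {2, 3, 4, 5, 6}.
δ(2,p) = {6}; δ(3,p) = {2, 3}; δ(4,p) = {3}; δ(5,p) = {1, 2, 3, 6}; δ(6,p) = {2, 3, 4, 5, 6}.
Union: {1, 2, 3, 4, 5, 6}.
After p: {1, 2, 3, 4, 5, 6}.

{1, 2, 3, 4, 5, 6}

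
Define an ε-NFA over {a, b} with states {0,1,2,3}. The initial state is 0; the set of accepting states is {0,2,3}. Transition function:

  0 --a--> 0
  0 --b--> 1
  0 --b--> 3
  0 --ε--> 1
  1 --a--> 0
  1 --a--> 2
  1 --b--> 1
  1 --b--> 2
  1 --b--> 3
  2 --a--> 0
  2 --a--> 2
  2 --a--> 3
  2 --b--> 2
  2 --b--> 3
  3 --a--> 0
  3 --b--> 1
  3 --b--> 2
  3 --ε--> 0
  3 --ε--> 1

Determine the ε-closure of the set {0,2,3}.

{0,1,2,3}

Begin with {0,2,3}.
0 →ε {1}; add 1.
ε-closure = {0,1,2,3}.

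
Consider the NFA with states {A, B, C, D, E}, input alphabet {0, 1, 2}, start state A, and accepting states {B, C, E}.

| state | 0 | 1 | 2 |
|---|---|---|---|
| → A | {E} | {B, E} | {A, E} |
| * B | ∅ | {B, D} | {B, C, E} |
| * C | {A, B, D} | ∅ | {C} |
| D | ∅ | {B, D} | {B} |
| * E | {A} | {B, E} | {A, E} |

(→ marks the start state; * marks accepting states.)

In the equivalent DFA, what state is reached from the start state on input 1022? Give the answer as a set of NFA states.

{A, E}

Start: {A}.
δ(A,1) = {B, E}.
Union: {B, E}.
After 1: {B, E}.
δ(B,0) = ∅; δ(E,0) = {A}.
Union: {A}.
After 0: {A}.
δ(A,2) = {A, E}.
Union: {A, E}.
After 2: {A, E}.
δ(A,2) = {A, E}; δ(E,2) = {A, E}.
Union: {A, E}.
After 2: {A, E}.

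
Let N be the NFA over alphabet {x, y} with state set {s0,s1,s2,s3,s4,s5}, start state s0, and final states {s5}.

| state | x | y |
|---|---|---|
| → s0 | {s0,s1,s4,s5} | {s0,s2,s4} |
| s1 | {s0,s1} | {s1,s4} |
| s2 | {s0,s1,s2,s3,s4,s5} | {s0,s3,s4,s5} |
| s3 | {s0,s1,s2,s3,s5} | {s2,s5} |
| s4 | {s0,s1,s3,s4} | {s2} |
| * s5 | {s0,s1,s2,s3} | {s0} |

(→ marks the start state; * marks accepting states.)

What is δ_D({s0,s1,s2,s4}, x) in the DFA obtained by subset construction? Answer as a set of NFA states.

{s0,s1,s2,s3,s4,s5}

δ(s0,x) = {s0,s1,s4,s5}; δ(s1,x) = {s0,s1}; δ(s2,x) = {s0,s1,s2,s3,s4,s5}; δ(s4,x) = {s0,s1,s3,s4}.
Union: {s0,s1,s2,s3,s4,s5}.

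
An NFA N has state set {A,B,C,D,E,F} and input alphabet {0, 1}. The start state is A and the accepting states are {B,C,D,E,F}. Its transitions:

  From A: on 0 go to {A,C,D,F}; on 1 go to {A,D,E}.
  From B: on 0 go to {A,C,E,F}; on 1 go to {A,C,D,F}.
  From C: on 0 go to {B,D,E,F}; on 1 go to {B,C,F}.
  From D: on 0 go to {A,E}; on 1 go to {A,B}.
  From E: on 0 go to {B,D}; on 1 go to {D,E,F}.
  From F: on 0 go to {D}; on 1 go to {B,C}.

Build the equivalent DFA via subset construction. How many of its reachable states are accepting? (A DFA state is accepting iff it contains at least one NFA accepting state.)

Start state of the DFA: {A}.
{A} --0--> {A,C,D,F}  [new]
{A} --1--> {A,D,E}  [new]
{A,C,D,F} --0--> {A,B,C,D,E,F}  [new]
{A,C,D,F} --1--> {A,B,C,D,E,F}  [seen]
{A,D,E} --0--> {A,B,C,D,E,F}  [seen]
{A,D,E} --1--> {A,B,D,E,F}  [new]
{A,B,C,D,E,F} --0--> {A,B,C,D,E,F}  [seen]
{A,B,C,D,E,F} --1--> {A,B,C,D,E,F}  [seen]
{A,B,D,E,F} --0--> {A,B,C,D,E,F}  [seen]
{A,B,D,E,F} --1--> {A,B,C,D,E,F}  [seen]
Reachable DFA states: {A}, {A,C,D,F}, {A,D,E}, {A,B,C,D,E,F}, {A,B,D,E,F}.
Accepting DFA states (contain an NFA accepting state): {A,C,D,F}, {A,D,E}, {A,B,C,D,E,F}, {A,B,D,E,F}.

4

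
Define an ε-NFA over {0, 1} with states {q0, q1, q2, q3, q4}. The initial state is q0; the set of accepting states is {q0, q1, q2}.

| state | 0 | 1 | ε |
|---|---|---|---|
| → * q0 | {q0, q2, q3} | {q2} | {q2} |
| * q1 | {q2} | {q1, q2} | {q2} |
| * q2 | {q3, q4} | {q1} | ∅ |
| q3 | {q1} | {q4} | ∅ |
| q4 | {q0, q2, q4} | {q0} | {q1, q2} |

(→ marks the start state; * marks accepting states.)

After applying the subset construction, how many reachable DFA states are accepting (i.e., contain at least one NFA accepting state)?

Start state of the DFA: {q0, q2} (ε-closure of the NFA start).
{q0, q2} --0--> {q0, q1, q2, q3, q4}  [new]
{q0, q2} --1--> {q1, q2}  [new]
{q0, q1, q2, q3, q4} --0--> {q0, q1, q2, q3, q4}  [seen]
{q0, q1, q2, q3, q4} --1--> {q0, q1, q2, q4}  [new]
{q1, q2} --0--> {q1, q2, q3, q4}  [new]
{q1, q2} --1--> {q1, q2}  [seen]
{q0, q1, q2, q4} --0--> {q0, q1, q2, q3, q4}  [seen]
{q0, q1, q2, q4} --1--> {q0, q1, q2}  [new]
{q1, q2, q3, q4} --0--> {q0, q1, q2, q3, q4}  [seen]
{q1, q2, q3, q4} --1--> {q0, q1, q2, q4}  [seen]
{q0, q1, q2} --0--> {q0, q1, q2, q3, q4}  [seen]
{q0, q1, q2} --1--> {q1, q2}  [seen]
Reachable DFA states: {q0, q2}, {q0, q1, q2, q3, q4}, {q1, q2}, {q0, q1, q2, q4}, {q1, q2, q3, q4}, {q0, q1, q2}.
Accepting DFA states (contain an NFA accepting state): {q0, q2}, {q0, q1, q2, q3, q4}, {q1, q2}, {q0, q1, q2, q4}, {q1, q2, q3, q4}, {q0, q1, q2}.

6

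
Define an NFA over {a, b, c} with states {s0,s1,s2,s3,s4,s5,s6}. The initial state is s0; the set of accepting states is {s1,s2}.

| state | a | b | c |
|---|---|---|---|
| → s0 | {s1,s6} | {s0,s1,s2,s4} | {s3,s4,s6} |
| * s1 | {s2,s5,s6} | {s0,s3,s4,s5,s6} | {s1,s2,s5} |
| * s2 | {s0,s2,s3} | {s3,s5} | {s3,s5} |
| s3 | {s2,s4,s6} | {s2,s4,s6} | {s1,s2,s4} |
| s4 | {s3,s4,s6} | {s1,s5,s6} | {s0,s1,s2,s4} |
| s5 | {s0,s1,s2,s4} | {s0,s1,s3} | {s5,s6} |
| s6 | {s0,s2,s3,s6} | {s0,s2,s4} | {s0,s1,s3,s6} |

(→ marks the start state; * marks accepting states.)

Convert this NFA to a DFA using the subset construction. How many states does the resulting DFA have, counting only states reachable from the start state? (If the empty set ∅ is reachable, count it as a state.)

Start state of the DFA: {s0}.
{s0} --a--> {s1,s6}  [new]
{s0} --b--> {s0,s1,s2,s4}  [new]
{s0} --c--> {s3,s4,s6}  [new]
{s1,s6} --a--> {s0,s2,s3,s5,s6}  [new]
{s1,s6} --b--> {s0,s2,s3,s4,s5,s6}  [new]
{s1,s6} --c--> {s0,s1,s2,s3,s5,s6}  [new]
{s0,s1,s2,s4} --a--> {s0,s1,s2,s3,s4,s5,s6}  [new]
{s0,s1,s2,s4} --b--> {s0,s1,s2,s3,s4,s5,s6}  [seen]
{s0,s1,s2,s4} --c--> {s0,s1,s2,s3,s4,s5,s6}  [seen]
{s3,s4,s6} --a--> {s0,s2,s3,s4,s6}  [new]
{s3,s4,s6} --b--> {s0,s1,s2,s4,s5,s6}  [new]
{s3,s4,s6} --c--> {s0,s1,s2,s3,s4,s6}  [new]
{s0,s2,s3,s5,s6} --a--> {s0,s1,s2,s3,s4,s6}  [seen]
{s0,s2,s3,s5,s6} --b--> {s0,s1,s2,s3,s4,s5,s6}  [seen]
{s0,s2,s3,s5,s6} --c--> {s0,s1,s2,s3,s4,s5,s6}  [seen]
{s0,s2,s3,s4,s5,s6} --a--> {s0,s1,s2,s3,s4,s6}  [seen]
{s0,s2,s3,s4,s5,s6} --b--> {s0,s1,s2,s3,s4,s5,s6}  [seen]
{s0,s2,s3,s4,s5,s6} --c--> {s0,s1,s2,s3,s4,s5,s6}  [seen]
{s0,s1,s2,s3,s5,s6} --a--> {s0,s1,s2,s3,s4,s5,s6}  [seen]
{s0,s1,s2,s3,s5,s6} --b--> {s0,s1,s2,s3,s4,s5,s6}  [seen]
{s0,s1,s2,s3,s5,s6} --c--> {s0,s1,s2,s3,s4,s5,s6}  [seen]
{s0,s1,s2,s3,s4,s5,s6} --a--> {s0,s1,s2,s3,s4,s5,s6}  [seen]
{s0,s1,s2,s3,s4,s5,s6} --b--> {s0,s1,s2,s3,s4,s5,s6}  [seen]
{s0,s1,s2,s3,s4,s5,s6} --c--> {s0,s1,s2,s3,s4,s5,s6}  [seen]
{s0,s2,s3,s4,s6} --a--> {s0,s1,s2,s3,s4,s6}  [seen]
{s0,s2,s3,s4,s6} --b--> {s0,s1,s2,s3,s4,s5,s6}  [seen]
{s0,s2,s3,s4,s6} --c--> {s0,s1,s2,s3,s4,s5,s6}  [seen]
{s0,s1,s2,s4,s5,s6} --a--> {s0,s1,s2,s3,s4,s5,s6}  [seen]
{s0,s1,s2,s4,s5,s6} --b--> {s0,s1,s2,s3,s4,s5,s6}  [seen]
{s0,s1,s2,s4,s5,s6} --c--> {s0,s1,s2,s3,s4,s5,s6}  [seen]
{s0,s1,s2,s3,s4,s6} --a--> {s0,s1,s2,s3,s4,s5,s6}  [seen]
{s0,s1,s2,s3,s4,s6} --b--> {s0,s1,s2,s3,s4,s5,s6}  [seen]
{s0,s1,s2,s3,s4,s6} --c--> {s0,s1,s2,s3,s4,s5,s6}  [seen]
Reachable DFA states: {s0}, {s1,s6}, {s0,s1,s2,s4}, {s3,s4,s6}, {s0,s2,s3,s5,s6}, {s0,s2,s3,s4,s5,s6}, {s0,s1,s2,s3,s5,s6}, {s0,s1,s2,s3,s4,s5,s6}, {s0,s2,s3,s4,s6}, {s0,s1,s2,s4,s5,s6}, {s0,s1,s2,s3,s4,s6}.

11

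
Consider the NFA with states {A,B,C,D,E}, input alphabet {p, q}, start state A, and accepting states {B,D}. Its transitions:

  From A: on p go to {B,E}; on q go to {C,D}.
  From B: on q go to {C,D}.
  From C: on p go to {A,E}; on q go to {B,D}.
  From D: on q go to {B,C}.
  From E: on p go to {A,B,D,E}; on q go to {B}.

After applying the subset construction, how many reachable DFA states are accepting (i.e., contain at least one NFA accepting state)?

Start state of the DFA: {A}.
{A} --p--> {B,E}  [new]
{A} --q--> {C,D}  [new]
{B,E} --p--> {A,B,D,E}  [new]
{B,E} --q--> {B,C,D}  [new]
{C,D} --p--> {A,E}  [new]
{C,D} --q--> {B,C,D}  [seen]
{A,B,D,E} --p--> {A,B,D,E}  [seen]
{A,B,D,E} --q--> {B,C,D}  [seen]
{B,C,D} --p--> {A,E}  [seen]
{B,C,D} --q--> {B,C,D}  [seen]
{A,E} --p--> {A,B,D,E}  [seen]
{A,E} --q--> {B,C,D}  [seen]
Reachable DFA states: {A}, {B,E}, {C,D}, {A,B,D,E}, {B,C,D}, {A,E}.
Accepting DFA states (contain an NFA accepting state): {B,E}, {C,D}, {A,B,D,E}, {B,C,D}.

4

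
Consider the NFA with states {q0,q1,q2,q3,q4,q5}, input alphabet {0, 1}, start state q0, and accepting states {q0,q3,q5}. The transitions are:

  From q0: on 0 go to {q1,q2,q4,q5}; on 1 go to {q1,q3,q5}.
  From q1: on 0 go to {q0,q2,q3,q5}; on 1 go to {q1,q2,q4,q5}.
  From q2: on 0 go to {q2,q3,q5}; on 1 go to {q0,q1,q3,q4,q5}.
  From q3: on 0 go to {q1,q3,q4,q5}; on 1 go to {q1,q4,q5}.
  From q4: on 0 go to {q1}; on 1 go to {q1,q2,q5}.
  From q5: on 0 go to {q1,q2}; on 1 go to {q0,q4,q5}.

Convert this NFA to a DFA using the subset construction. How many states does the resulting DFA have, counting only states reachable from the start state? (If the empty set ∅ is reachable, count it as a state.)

Start state of the DFA: {q0}.
{q0} --0--> {q1,q2,q4,q5}  [new]
{q0} --1--> {q1,q3,q5}  [new]
{q1,q2,q4,q5} --0--> {q0,q1,q2,q3,q5}  [new]
{q1,q2,q4,q5} --1--> {q0,q1,q2,q3,q4,q5}  [new]
{q1,q3,q5} --0--> {q0,q1,q2,q3,q4,q5}  [seen]
{q1,q3,q5} --1--> {q0,q1,q2,q4,q5}  [new]
{q0,q1,q2,q3,q5} --0--> {q0,q1,q2,q3,q4,q5}  [seen]
{q0,q1,q2,q3,q5} --1--> {q0,q1,q2,q3,q4,q5}  [seen]
{q0,q1,q2,q3,q4,q5} --0--> {q0,q1,q2,q3,q4,q5}  [seen]
{q0,q1,q2,q3,q4,q5} --1--> {q0,q1,q2,q3,q4,q5}  [seen]
{q0,q1,q2,q4,q5} --0--> {q0,q1,q2,q3,q4,q5}  [seen]
{q0,q1,q2,q4,q5} --1--> {q0,q1,q2,q3,q4,q5}  [seen]
Reachable DFA states: {q0}, {q1,q2,q4,q5}, {q1,q3,q5}, {q0,q1,q2,q3,q5}, {q0,q1,q2,q3,q4,q5}, {q0,q1,q2,q4,q5}.

6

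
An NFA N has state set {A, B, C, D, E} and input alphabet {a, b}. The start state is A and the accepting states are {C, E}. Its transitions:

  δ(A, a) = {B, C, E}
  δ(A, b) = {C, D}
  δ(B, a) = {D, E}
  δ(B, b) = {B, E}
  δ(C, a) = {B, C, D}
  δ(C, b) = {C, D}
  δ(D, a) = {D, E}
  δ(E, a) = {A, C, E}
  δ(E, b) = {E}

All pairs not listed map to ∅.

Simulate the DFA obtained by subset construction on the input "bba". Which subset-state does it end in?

{B, C, D, E}

Start: {A}.
δ(A,b) = {C, D}.
Union: {C, D}.
After b: {C, D}.
δ(C,b) = {C, D}; δ(D,b) = ∅.
Union: {C, D}.
After b: {C, D}.
δ(C,a) = {B, C, D}; δ(D,a) = {D, E}.
Union: {B, C, D, E}.
After a: {B, C, D, E}.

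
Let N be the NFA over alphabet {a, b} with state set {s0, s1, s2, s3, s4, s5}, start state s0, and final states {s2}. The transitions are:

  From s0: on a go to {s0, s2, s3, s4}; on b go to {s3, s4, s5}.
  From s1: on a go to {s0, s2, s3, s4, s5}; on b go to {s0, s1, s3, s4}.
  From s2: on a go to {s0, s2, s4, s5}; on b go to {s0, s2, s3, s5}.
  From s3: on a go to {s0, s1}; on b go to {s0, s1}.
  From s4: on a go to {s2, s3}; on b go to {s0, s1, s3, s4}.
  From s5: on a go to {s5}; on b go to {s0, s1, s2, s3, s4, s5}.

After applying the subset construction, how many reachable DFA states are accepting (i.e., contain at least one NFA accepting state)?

Start state of the DFA: {s0}.
{s0} --a--> {s0, s2, s3, s4}  [new]
{s0} --b--> {s3, s4, s5}  [new]
{s0, s2, s3, s4} --a--> {s0, s1, s2, s3, s4, s5}  [new]
{s0, s2, s3, s4} --b--> {s0, s1, s2, s3, s4, s5}  [seen]
{s3, s4, s5} --a--> {s0, s1, s2, s3, s5}  [new]
{s3, s4, s5} --b--> {s0, s1, s2, s3, s4, s5}  [seen]
{s0, s1, s2, s3, s4, s5} --a--> {s0, s1, s2, s3, s4, s5}  [seen]
{s0, s1, s2, s3, s4, s5} --b--> {s0, s1, s2, s3, s4, s5}  [seen]
{s0, s1, s2, s3, s5} --a--> {s0, s1, s2, s3, s4, s5}  [seen]
{s0, s1, s2, s3, s5} --b--> {s0, s1, s2, s3, s4, s5}  [seen]
Reachable DFA states: {s0}, {s0, s2, s3, s4}, {s3, s4, s5}, {s0, s1, s2, s3, s4, s5}, {s0, s1, s2, s3, s5}.
Accepting DFA states (contain an NFA accepting state): {s0, s2, s3, s4}, {s0, s1, s2, s3, s4, s5}, {s0, s1, s2, s3, s5}.

3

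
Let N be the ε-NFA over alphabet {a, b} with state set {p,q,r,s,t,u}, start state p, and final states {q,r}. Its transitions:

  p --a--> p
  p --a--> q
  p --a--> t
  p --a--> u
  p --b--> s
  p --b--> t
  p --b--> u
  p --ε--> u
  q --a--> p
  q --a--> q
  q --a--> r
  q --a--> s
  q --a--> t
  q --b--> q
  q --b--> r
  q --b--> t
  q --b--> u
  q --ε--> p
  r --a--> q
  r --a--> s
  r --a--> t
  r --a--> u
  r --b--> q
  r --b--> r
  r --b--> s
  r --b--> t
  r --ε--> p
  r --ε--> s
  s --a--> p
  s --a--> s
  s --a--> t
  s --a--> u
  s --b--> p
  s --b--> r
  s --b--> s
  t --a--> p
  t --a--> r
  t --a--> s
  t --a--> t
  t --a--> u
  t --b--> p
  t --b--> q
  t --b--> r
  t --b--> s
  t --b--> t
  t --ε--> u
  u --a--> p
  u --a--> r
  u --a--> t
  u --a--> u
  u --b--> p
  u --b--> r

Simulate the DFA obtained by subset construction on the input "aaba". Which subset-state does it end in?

Start: {p,u}.
δ(p,a) = {p,q,t,u}; δ(u,a) = {p,r,t,u}.
Union: {p,q,r,t,u}.
ε-closure gives {p,q,r,s,t,u}.
After a: {p,q,r,s,t,u}.
δ(p,a) = {p,q,t,u}; δ(q,a) = {p,q,r,s,t}; δ(r,a) = {q,s,t,u}; δ(s,a) = {p,s,t,u}; δ(t,a) = {p,r,s,t,u}; δ(u,a) = {p,r,t,u}.
Union: {p,q,r,s,t,u}.
After a: {p,q,r,s,t,u}.
δ(p,b) = {s,t,u}; δ(q,b) = {q,r,t,u}; δ(r,b) = {q,r,s,t}; δ(s,b) = {p,r,s}; δ(t,b) = {p,q,r,s,t}; δ(u,b) = {p,r}.
Union: {p,q,r,s,t,u}.
After b: {p,q,r,s,t,u}.
δ(p,a) = {p,q,t,u}; δ(q,a) = {p,q,r,s,t}; δ(r,a) = {q,s,t,u}; δ(s,a) = {p,s,t,u}; δ(t,a) = {p,r,s,t,u}; δ(u,a) = {p,r,t,u}.
Union: {p,q,r,s,t,u}.
After a: {p,q,r,s,t,u}.

{p,q,r,s,t,u}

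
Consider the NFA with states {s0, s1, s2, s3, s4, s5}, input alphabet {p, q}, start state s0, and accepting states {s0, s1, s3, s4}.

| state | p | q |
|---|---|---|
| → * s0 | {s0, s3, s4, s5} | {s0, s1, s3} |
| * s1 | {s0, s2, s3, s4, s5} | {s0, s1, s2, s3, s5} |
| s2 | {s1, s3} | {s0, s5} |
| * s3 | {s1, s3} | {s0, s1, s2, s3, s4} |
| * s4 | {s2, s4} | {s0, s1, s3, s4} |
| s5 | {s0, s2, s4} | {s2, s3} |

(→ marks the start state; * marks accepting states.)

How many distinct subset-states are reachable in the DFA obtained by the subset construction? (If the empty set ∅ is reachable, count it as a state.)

Start state of the DFA: {s0}.
{s0} --p--> {s0, s3, s4, s5}  [new]
{s0} --q--> {s0, s1, s3}  [new]
{s0, s3, s4, s5} --p--> {s0, s1, s2, s3, s4, s5}  [new]
{s0, s3, s4, s5} --q--> {s0, s1, s2, s3, s4}  [new]
{s0, s1, s3} --p--> {s0, s1, s2, s3, s4, s5}  [seen]
{s0, s1, s3} --q--> {s0, s1, s2, s3, s4, s5}  [seen]
{s0, s1, s2, s3, s4, s5} --p--> {s0, s1, s2, s3, s4, s5}  [seen]
{s0, s1, s2, s3, s4, s5} --q--> {s0, s1, s2, s3, s4, s5}  [seen]
{s0, s1, s2, s3, s4} --p--> {s0, s1, s2, s3, s4, s5}  [seen]
{s0, s1, s2, s3, s4} --q--> {s0, s1, s2, s3, s4, s5}  [seen]
Reachable DFA states: {s0}, {s0, s3, s4, s5}, {s0, s1, s3}, {s0, s1, s2, s3, s4, s5}, {s0, s1, s2, s3, s4}.

5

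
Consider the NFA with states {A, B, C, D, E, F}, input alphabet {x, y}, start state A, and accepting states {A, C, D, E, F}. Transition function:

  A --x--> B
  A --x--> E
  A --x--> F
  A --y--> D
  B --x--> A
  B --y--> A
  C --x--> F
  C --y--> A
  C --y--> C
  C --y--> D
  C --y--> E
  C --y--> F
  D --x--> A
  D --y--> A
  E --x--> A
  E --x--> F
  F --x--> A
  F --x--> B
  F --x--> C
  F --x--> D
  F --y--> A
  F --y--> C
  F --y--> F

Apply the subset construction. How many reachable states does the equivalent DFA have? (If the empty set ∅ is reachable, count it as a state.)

Start state of the DFA: {A}.
{A} --x--> {B, E, F}  [new]
{A} --y--> {D}  [new]
{B, E, F} --x--> {A, B, C, D, F}  [new]
{B, E, F} --y--> {A, C, F}  [new]
{D} --x--> {A}  [seen]
{D} --y--> {A}  [seen]
{A, B, C, D, F} --x--> {A, B, C, D, E, F}  [new]
{A, B, C, D, F} --y--> {A, C, D, E, F}  [new]
{A, C, F} --x--> {A, B, C, D, E, F}  [seen]
{A, C, F} --y--> {A, C, D, E, F}  [seen]
{A, B, C, D, E, F} --x--> {A, B, C, D, E, F}  [seen]
{A, B, C, D, E, F} --y--> {A, C, D, E, F}  [seen]
{A, C, D, E, F} --x--> {A, B, C, D, E, F}  [seen]
{A, C, D, E, F} --y--> {A, C, D, E, F}  [seen]
Reachable DFA states: {A}, {B, E, F}, {D}, {A, B, C, D, F}, {A, C, F}, {A, B, C, D, E, F}, {A, C, D, E, F}.

7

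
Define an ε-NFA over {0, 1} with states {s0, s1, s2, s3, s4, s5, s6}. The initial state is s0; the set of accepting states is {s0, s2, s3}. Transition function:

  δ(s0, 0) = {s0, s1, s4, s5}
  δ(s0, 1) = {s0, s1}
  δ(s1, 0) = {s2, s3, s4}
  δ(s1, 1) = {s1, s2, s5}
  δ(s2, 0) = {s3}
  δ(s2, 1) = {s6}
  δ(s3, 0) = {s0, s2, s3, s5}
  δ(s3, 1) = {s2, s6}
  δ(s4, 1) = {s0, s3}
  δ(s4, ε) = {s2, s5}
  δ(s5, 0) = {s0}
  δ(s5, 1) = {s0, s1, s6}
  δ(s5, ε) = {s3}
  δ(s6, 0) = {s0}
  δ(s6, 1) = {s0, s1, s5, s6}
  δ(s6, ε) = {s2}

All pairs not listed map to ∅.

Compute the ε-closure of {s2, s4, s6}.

{s2, s3, s4, s5, s6}

Begin with {s2, s4, s6}.
s4 →ε {s2, s5}; add s5.
s5 →ε {s3}; add s3.
ε-closure = {s2, s3, s4, s5, s6}.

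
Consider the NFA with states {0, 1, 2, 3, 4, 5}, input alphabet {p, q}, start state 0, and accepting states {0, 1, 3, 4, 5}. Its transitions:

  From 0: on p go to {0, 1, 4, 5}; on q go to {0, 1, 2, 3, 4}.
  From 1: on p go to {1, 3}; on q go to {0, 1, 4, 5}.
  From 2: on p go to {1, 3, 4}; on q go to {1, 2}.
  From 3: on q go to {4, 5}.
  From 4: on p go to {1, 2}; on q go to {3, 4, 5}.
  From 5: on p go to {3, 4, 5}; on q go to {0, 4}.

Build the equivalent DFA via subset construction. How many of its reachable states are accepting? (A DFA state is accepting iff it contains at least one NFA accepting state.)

4

Start state of the DFA: {0}.
{0} --p--> {0, 1, 4, 5}  [new]
{0} --q--> {0, 1, 2, 3, 4}  [new]
{0, 1, 4, 5} --p--> {0, 1, 2, 3, 4, 5}  [new]
{0, 1, 4, 5} --q--> {0, 1, 2, 3, 4, 5}  [seen]
{0, 1, 2, 3, 4} --p--> {0, 1, 2, 3, 4, 5}  [seen]
{0, 1, 2, 3, 4} --q--> {0, 1, 2, 3, 4, 5}  [seen]
{0, 1, 2, 3, 4, 5} --p--> {0, 1, 2, 3, 4, 5}  [seen]
{0, 1, 2, 3, 4, 5} --q--> {0, 1, 2, 3, 4, 5}  [seen]
Reachable DFA states: {0}, {0, 1, 4, 5}, {0, 1, 2, 3, 4}, {0, 1, 2, 3, 4, 5}.
Accepting DFA states (contain an NFA accepting state): {0}, {0, 1, 4, 5}, {0, 1, 2, 3, 4}, {0, 1, 2, 3, 4, 5}.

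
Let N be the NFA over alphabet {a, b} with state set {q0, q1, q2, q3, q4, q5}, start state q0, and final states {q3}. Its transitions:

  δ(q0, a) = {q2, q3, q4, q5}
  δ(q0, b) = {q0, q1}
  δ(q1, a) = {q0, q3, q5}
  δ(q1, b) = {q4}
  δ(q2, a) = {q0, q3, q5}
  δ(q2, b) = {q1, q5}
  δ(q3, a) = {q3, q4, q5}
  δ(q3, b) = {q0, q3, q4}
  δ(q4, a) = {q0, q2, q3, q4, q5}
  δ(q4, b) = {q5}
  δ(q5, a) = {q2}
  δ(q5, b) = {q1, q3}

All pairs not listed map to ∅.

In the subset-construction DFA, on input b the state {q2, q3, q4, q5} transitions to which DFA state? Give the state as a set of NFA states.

{q0, q1, q3, q4, q5}

δ(q2,b) = {q1, q5}; δ(q3,b) = {q0, q3, q4}; δ(q4,b) = {q5}; δ(q5,b) = {q1, q3}.
Union: {q0, q1, q3, q4, q5}.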